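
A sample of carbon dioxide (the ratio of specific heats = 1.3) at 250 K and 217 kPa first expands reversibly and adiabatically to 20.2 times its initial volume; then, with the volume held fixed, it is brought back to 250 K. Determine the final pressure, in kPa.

P₃ ≈ 10.7 kPa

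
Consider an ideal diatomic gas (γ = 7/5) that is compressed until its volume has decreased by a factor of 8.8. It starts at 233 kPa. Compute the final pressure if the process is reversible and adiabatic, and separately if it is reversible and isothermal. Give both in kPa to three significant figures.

adiabatic: 4890 kPa; isothermal: 2050 kPa

Isothermal: P₂ = P₁(V₁/V₂) = 233×8.8 = 2050 kPa.
Adiabatic: P₂ = P₁(V₁/V₂)^γ = 233×8.8^(7/5) = 4894 kPa.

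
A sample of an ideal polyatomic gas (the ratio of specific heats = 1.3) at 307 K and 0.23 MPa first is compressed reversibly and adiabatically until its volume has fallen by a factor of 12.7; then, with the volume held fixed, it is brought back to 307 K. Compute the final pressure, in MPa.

P₃ ≈ 2.92 MPa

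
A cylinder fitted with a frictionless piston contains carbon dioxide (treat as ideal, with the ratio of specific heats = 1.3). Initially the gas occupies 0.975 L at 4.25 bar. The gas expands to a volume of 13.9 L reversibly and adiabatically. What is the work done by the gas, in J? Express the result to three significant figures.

W ≈ 759 J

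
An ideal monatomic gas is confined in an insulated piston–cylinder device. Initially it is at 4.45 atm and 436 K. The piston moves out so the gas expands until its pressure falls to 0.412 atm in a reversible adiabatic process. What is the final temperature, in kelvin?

Adiabatic: T₂/T₁ = (P₂/P₁)^((γ−1)/γ).
For a monatomic ideal gas γ = 5/3, so (γ−1)/γ = 2/5.
T₂ = 436 × (0.412/4.45)^(2/5) = 168.3 K.

T₂ ≈ 168 K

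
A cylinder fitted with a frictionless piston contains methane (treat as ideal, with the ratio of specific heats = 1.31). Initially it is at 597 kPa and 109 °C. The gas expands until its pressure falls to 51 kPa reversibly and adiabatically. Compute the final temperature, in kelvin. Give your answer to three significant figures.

Along an adiabat T P^((1−γ)/γ) is constant, so T₂ = T₁ (P₂/P₁)^((γ−1)/γ).
T₁ = 109 °C = 382.1 K.
T₂ = 382.1 × (51/597)^(0.237) = 213.5 K.

T₂ ≈ 214 K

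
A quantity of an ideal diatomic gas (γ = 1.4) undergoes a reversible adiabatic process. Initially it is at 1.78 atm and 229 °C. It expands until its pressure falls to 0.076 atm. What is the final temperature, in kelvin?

T₂ ≈ 204 K

Adiabatic: T₂/T₁ = (P₂/P₁)^((γ−1)/γ).
T₁ = 229 °C = 502.1 K.
T₂ = 502.1 × (0.076/1.78)^(0.286) = 203.9 K.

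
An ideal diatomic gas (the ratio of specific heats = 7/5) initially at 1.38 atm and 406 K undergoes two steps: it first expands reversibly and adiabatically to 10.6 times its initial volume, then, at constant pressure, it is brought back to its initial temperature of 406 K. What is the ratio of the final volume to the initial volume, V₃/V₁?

Adiabatic step: V₂/V₁ = 10.6; T₂ = T₁·(1/10.6)^(2/5) = 157.9 K.
Isobaric step: V₃/V₂ = T₃/T₂ = 406/157.9.
V₃/V₁ = (V₂/V₁)(V₃/V₂) = 10.6 × (406/157.9) = 27.25.

V₃/V₁ ≈ 27.3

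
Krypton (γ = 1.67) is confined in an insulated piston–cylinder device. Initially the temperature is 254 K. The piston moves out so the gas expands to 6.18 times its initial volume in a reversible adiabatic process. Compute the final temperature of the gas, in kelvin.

T₂ ≈ 75.0 K

Adiabatic: T₁V₁^(γ−1) = T₂V₂^(γ−1) ⇒ T₂ = T₁ (V₁/V₂)^(γ−1).
T₂ = 254 × (1/6.18)^(0.67) = 74.97 K.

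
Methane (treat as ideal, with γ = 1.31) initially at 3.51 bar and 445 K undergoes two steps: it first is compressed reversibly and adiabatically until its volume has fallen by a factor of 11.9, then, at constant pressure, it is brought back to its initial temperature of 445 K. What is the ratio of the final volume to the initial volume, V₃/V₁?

Adiabatic step: V₂/V₁ = 0.08403; T₂ = T₁·11.9^(0.31) = 958.9 K.
Isobaric step: V₃/V₂ = T₃/T₂ = 445/958.9.
V₃/V₁ = (V₂/V₁)(V₃/V₂) = 0.08403 × (445/958.9) = 0.039.

V₃/V₁ ≈ 0.0390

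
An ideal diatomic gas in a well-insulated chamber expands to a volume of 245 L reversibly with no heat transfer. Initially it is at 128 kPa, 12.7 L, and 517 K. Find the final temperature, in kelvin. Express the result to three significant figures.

For a reversible adiabat TV^(γ−1) is constant, so T₂ = T₁ (V₁/V₂)^(γ−1).
γ = 7/5 for a diatomic ideal gas.
T₂ = 517 × (12.7/245)^(2/5) = 158.3 K.

T₂ ≈ 158 K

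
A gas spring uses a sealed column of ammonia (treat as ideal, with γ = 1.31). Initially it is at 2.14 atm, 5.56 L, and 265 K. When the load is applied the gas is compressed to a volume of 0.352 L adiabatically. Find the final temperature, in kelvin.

For a reversible adiabat TV^(γ−1) is constant, so T₂ = T₁ (V₁/V₂)^(γ−1).
T₂ = 265 × (5.56/0.352)^(0.31) = 623.4 K.

T₂ ≈ 623 K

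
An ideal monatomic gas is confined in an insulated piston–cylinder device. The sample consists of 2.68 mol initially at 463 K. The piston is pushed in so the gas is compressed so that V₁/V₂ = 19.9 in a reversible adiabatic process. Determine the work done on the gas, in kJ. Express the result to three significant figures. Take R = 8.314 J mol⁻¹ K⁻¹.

Adiabatic: T₁V₁^(γ−1) = T₂V₂^(γ−1) ⇒ T₂ = T₁ (V₁/V₂)^(γ−1).
γ = 5/3 for a monatomic ideal gas, so γ−1 = 2/3.
T₂ = 463 × 19.9^(2/3) = 3400 K.
Q = 0, so ΔU = W_on_gas = nCᵥΔT with Cᵥ = R/(γ−1) = 12.47 J/(mol·K).
ΔU = 2.68 × 12.47 × (3400 − 463) = 98160 J.

W ≈ 98.2 kJ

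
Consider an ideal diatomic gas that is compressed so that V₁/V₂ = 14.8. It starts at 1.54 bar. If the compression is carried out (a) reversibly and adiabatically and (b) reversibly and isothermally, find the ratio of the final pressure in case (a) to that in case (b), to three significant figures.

For a diatomic ideal gas γ = 7/5.
Isothermal: P_b = P₁(V₁/V₂) = 1.54×14.8.
Adiabatic: P_a = P₁(V₁/V₂)^γ = 1.54×14.8^(7/5).
P_a/P_b = (V₁/V₂)^(γ−1) = 14.8^(2/5) = 2.938.

P_adiabatic / P_isothermal ≈ 2.94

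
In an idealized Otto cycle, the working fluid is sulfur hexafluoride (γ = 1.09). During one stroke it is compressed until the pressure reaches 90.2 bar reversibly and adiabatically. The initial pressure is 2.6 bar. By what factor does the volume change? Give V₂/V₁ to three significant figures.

V₂/V₁ ≈ 0.0386

From PV^γ = const, V₂/V₁ = (P₁/P₂)^(1/γ).
V₂/V₁ = (2.6/90.2)^(0.917) = 0.03863.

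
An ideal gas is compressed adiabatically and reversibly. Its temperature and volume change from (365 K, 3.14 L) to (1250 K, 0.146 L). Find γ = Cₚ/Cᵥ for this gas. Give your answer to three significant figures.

γ ≈ 1.40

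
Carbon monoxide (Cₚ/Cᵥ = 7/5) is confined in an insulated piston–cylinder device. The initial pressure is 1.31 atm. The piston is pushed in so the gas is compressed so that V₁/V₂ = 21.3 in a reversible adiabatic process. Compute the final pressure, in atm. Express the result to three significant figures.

Adiabatic: P₁V₁^γ = P₂V₂^γ ⇒ P₂ = P₁ (V₁/V₂)^γ.
P₂ = 1.31 × 21.3^(7/5) = 94.84 atm.

P₂ ≈ 94.8 atm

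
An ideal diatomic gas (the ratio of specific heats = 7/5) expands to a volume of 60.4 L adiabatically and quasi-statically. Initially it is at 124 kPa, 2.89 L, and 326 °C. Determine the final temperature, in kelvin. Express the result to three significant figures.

Adiabatic: T₁V₁^(γ−1) = T₂V₂^(γ−1) ⇒ T₂ = T₁ (V₁/V₂)^(γ−1).
T₁ = 326 °C = 599.1 K.
T₂ = 599.1 × (2.89/60.4)^(2/5) = 177.6 K.

T₂ ≈ 178 K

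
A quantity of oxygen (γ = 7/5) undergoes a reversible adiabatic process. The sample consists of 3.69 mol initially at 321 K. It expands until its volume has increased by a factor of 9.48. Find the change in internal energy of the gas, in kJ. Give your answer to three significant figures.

Adiabatic: T₁V₁^(γ−1) = T₂V₂^(γ−1) ⇒ T₂ = T₁ (V₁/V₂)^(γ−1).
T₂ = 321 × (1/9.48)^(2/5) = 130.6 K.
Q = 0, so ΔU = W_on_gas = nCᵥΔT with Cᵥ = R/(γ−1) = 20.79 J/(mol·K).
ΔU = 3.69 × 20.79 × (130.6 − 321) = -14610 J.

ΔU ≈ -14.6 kJ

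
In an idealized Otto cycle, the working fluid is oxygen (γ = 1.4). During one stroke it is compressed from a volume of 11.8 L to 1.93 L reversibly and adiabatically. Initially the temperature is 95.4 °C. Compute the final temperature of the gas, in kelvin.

Adiabatic: T₁V₁^(γ−1) = T₂V₂^(γ−1) ⇒ T₂ = T₁ (V₁/V₂)^(γ−1).
T₁ = 95.4 °C = 368.5 K.
T₂ = 368.5 × (11.8/1.93)^(0.4) = 760.4 K.

T₂ ≈ 760 K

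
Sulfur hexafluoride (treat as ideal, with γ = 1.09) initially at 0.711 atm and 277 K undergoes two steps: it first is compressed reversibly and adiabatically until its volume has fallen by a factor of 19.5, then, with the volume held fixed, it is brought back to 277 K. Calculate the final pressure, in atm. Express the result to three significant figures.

P₃ ≈ 13.9 atm

Adiabatic step (PV^γ = const): P₂ = 0.711×19.5^(1.09) = 18.11 atm; T₂ = 277×19.5^(0.09) = 361.9 K.
Isochoric: P₃ = P₂(T₃/T₂) = 18.11 × (277/361.9) = 13.86 atm.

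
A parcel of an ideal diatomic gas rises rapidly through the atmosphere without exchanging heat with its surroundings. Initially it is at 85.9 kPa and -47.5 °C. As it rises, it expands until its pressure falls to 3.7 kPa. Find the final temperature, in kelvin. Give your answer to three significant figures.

T₂ ≈ 91.9 K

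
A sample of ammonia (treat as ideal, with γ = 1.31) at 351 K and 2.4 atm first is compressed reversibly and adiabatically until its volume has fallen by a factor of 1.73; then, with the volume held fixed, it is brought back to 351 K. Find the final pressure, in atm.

Adiabatic step (PV^γ = const): P₂ = 2.4×1.73^(1.31) = 4.921 atm; T₂ = 351×1.73^(0.31) = 416 K.
Isochoric: P₃ = P₂(T₃/T₂) = 4.921 × (351/416) = 4.152 atm.

P₃ ≈ 4.15 atm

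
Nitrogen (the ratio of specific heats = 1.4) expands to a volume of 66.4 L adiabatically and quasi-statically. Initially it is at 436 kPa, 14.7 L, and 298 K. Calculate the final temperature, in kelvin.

For a reversible adiabat TV^(γ−1) is constant, so T₂ = T₁ (V₁/V₂)^(γ−1).
T₂ = 298 × (14.7/66.4)^(0.4) = 163 K.

T₂ ≈ 163 K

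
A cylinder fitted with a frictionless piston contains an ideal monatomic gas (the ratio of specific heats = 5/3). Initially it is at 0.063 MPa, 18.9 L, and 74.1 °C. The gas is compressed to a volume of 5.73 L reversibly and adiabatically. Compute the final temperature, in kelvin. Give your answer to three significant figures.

For a reversible adiabat TV^(γ−1) is constant, so T₂ = T₁ (V₁/V₂)^(γ−1).
T₁ = 74.1 °C = 347.2 K.
T₂ = 347.2 × (18.9/5.73)^(2/3) = 769.4 K.

T₂ ≈ 769 K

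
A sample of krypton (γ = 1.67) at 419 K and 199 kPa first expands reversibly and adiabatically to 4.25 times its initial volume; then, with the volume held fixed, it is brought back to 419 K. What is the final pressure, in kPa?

Adiabatic step (PV^γ = const): P₂ = 199×(1/4.25)^(1.67) = 17.76 kPa; T₂ = 419×(1/4.25)^(0.67) = 158.9 K.
Isochoric: P₃ = P₂(T₃/T₂) = 17.76 × (419/158.9) = 46.82 kPa.

P₃ ≈ 46.8 kPa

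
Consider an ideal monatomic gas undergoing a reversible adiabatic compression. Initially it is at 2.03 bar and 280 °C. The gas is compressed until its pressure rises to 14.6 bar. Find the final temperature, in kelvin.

T₂ ≈ 1220 K

Adiabatic: T₂/T₁ = (P₂/P₁)^((γ−1)/γ).
For a monatomic ideal gas γ = 5/3, so (γ−1)/γ = 2/5.
T₁ = 280 °C = 553.1 K.
T₂ = 553.1 × (14.6/2.03)^(2/5) = 1218 K.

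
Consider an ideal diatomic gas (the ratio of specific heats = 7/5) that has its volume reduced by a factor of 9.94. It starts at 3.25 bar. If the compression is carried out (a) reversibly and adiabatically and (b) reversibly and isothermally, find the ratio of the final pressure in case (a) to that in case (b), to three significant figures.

P_adiabatic / P_isothermal ≈ 2.51

Isothermal: P_b = P₁(V₁/V₂) = 3.25×9.94.
Adiabatic: P_a = P₁(V₁/V₂)^γ = 3.25×9.94^(7/5).
P_a/P_b = (V₁/V₂)^(γ−1) = 9.94^(2/5) = 2.506.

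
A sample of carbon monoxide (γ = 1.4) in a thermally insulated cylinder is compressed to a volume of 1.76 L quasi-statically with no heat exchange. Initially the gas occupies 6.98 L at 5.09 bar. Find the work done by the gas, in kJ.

W ≈ -6.53 kJ

P₂ = P₁(V₁/V₂)^γ = 5.09×(6.98/1.76)^(1.4) = 35.03 bar.
For a reversible adiabat, W_by_gas = (P₁V₁ − P₂V₂)/(γ−1).
W_by = (509000×0.00698 − 3.503×10^6×0.00176) / (0.4) = -6530 J.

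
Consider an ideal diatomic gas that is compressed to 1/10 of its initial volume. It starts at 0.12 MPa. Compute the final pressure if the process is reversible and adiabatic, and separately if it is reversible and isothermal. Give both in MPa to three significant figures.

adiabatic: 3.01 MPa; isothermal: 1.20 MPa

For a diatomic ideal gas γ = 7/5.
Isothermal: P₂ = P₁(V₁/V₂) = 0.12×10 = 1.2 MPa.
Adiabatic: P₂ = P₁(V₁/V₂)^γ = 0.12×10^(7/5) = 3.014 MPa.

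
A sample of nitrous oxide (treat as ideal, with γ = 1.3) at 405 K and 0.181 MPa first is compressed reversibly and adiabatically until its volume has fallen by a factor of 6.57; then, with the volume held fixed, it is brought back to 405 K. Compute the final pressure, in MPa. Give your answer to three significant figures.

Adiabatic step (PV^γ = const): P₂ = 0.181×6.57^(1.3) = 2.092 MPa; T₂ = 405×6.57^(0.3) = 712.4 K.
Isochoric: P₃ = P₂(T₃/T₂) = 2.092 × (405/712.4) = 1.189 MPa.

P₃ ≈ 1.19 MPa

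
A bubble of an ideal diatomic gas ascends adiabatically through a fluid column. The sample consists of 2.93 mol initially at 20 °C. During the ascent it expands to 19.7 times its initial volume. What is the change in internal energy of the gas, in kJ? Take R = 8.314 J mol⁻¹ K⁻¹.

ΔU ≈ -12.4 kJ

For a reversible adiabat TV^(γ−1) is constant, so T₂ = T₁ (V₁/V₂)^(γ−1).
γ = 7/5 for a diatomic ideal gas, so γ−1 = 2/5.
T₁ = 20 °C = 293.1 K.
T₂ = 293.1 × (1/19.7)^(2/5) = 88.98 K.
Q = 0, so ΔU = W_on_gas = nCᵥΔT with Cᵥ = R/(γ−1) = 20.79 J/(mol·K).
ΔU = 2.93 × 20.79 × (88.98 − 293.1) = -12430 J.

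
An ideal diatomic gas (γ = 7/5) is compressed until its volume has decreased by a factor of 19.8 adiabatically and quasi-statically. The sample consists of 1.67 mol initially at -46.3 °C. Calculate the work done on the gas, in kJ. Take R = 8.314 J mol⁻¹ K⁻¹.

For a reversible adiabat TV^(γ−1) is constant, so T₂ = T₁ (V₁/V₂)^(γ−1).
T₁ = -46.3 °C = 226.8 K.
T₂ = 226.8 × 19.8^(2/5) = 748.9 K.
Q = 0, so ΔU = W_on_gas = nCᵥΔT with Cᵥ = R/(γ−1) = 20.79 J/(mol·K).
ΔU = 1.67 × 20.79 × (748.9 − 226.8) = 18120 J.

W ≈ 18.1 kJ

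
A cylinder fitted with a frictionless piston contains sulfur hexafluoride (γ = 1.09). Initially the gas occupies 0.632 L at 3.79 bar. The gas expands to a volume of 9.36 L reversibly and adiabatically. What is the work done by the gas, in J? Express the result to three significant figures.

P₂ = P₁(V₁/V₂)^γ = 3.79×(0.632/9.36)^(1.09) = 0.2008 bar.
For a reversible adiabat, W_by_gas = (P₁V₁ − P₂V₂)/(γ−1).
W_by = (379000×0.000632 − 20080×0.00936) / (0.09) = 573.3 J.

W ≈ 573 J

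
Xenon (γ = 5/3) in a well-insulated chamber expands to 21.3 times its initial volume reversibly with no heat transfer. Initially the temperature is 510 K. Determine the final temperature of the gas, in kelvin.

T₂ ≈ 66.4 K

Adiabatic: T₁V₁^(γ−1) = T₂V₂^(γ−1) ⇒ T₂ = T₁ (V₁/V₂)^(γ−1).
T₂ = 510 × (1/21.3)^(2/3) = 66.37 K.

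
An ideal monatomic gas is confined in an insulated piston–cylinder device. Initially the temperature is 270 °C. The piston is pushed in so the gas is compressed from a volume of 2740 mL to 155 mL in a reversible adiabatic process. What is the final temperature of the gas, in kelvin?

T₂ ≈ 3690 K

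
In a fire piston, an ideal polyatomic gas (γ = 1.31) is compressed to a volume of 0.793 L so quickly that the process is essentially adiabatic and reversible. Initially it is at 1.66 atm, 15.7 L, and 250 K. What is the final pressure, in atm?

Adiabatic: P₁V₁^γ = P₂V₂^γ ⇒ P₂ = P₁ (V₁/V₂)^γ.
P₂ = 1.66 × (15.7/0.793)^(1.31) = 82.93 atm.

P₂ ≈ 82.9 atm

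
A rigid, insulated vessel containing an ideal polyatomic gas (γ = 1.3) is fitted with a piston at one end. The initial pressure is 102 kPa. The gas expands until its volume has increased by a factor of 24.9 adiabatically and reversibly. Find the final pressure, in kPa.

P₂ ≈ 1.56 kPa

Since PV^γ is constant along a reversible adiabat, P₂ = P₁ (V₁/V₂)^γ.
P₂ = 102 × (1/24.9)^(1.3) = 1.561 kPa.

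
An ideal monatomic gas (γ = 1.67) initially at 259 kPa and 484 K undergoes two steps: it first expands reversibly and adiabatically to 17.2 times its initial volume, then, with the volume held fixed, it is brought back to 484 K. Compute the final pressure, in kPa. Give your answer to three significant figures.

Adiabatic step (PV^γ = const): P₂ = 259×(1/17.2)^(1.67) = 2.239 kPa; T₂ = 484×(1/17.2)^(0.67) = 71.95 K.
Isochoric: P₃ = P₂(T₃/T₂) = 2.239 × (484/71.95) = 15.06 kPa.

P₃ ≈ 15.1 kPa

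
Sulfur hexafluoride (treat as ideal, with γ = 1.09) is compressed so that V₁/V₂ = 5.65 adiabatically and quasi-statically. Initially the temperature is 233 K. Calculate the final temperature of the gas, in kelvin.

T₂ ≈ 272 K

For a reversible adiabat TV^(γ−1) is constant, so T₂ = T₁ (V₁/V₂)^(γ−1).
T₂ = 233 × 5.65^(0.09) = 272.3 K.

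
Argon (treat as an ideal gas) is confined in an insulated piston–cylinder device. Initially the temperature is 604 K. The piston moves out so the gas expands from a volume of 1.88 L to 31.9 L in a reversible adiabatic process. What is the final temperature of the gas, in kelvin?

For a reversible adiabat TV^(γ−1) is constant, so T₂ = T₁ (V₁/V₂)^(γ−1).
For a monatomic ideal gas γ = 5/3, so γ−1 = 2/3.
T₂ = 604 × (1.88/31.9)^(2/3) = 91.47 K.

T₂ ≈ 91.5 K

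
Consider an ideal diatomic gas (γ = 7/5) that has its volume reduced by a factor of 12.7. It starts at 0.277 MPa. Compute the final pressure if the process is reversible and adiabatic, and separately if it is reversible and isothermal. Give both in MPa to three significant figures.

Isothermal: P₂ = P₁(V₁/V₂) = 0.277×12.7 = 3.518 MPa.
Adiabatic: P₂ = P₁(V₁/V₂)^γ = 0.277×12.7^(7/5) = 9.723 MPa.

adiabatic: 9.72 MPa; isothermal: 3.52 MPa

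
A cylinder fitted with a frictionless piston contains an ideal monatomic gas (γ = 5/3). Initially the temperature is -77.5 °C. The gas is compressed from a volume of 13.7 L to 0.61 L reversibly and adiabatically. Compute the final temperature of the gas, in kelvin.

For a reversible adiabat TV^(γ−1) is constant, so T₂ = T₁ (V₁/V₂)^(γ−1).
T₁ = -77.5 °C = 195.6 K.
T₂ = 195.6 × (13.7/0.61)^(2/3) = 1557 K.

T₂ ≈ 1560 K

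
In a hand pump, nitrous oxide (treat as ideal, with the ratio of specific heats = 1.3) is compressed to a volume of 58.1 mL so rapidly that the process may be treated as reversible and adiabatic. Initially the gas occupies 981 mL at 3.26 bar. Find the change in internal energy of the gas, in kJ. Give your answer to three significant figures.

ΔU ≈ 1.42 kJ

P₂ = P₁(V₁/V₂)^γ = 3.26×(981/58.1)^(1.3) = 128.5 bar.
For a reversible adiabat, W_by_gas = (P₁V₁ − P₂V₂)/(γ−1).
W_by = (326000×0.000981 − 1.285×10^7×5.81×10^-5) / (0.3) = -1423 J.
Q = 0 ⇒ ΔU = −W_by = 1423 J.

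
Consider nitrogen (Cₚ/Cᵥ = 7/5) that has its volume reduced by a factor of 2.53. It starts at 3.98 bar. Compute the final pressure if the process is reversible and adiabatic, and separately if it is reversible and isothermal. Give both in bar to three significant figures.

Isothermal: P₂ = P₁(V₁/V₂) = 3.98×2.53 = 10.07 bar.
Adiabatic: P₂ = P₁(V₁/V₂)^γ = 3.98×2.53^(7/5) = 14.6 bar.

adiabatic: 14.6 bar; isothermal: 10.1 bar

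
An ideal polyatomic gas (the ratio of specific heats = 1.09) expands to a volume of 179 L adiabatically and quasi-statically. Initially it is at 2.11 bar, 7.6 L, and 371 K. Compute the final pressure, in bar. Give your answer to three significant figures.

P₂ ≈ 0.0674 bar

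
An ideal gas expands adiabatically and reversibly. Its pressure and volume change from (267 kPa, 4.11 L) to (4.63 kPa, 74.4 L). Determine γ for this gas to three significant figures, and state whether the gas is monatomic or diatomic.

PV^γ = const ⇒ γ = ln(P₂/P₁) / ln(V₁/V₂).
γ = ln(4.63/267) / ln(4.11/74.4) = 1.4.
γ ≈ 1.40 is close to 7/5, so the gas is diatomic.

γ ≈ 1.40; diatomic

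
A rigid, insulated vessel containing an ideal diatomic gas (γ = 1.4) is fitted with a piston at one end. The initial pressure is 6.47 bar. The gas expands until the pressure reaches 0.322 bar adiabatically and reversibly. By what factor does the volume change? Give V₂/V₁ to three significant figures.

V₂/V₁ ≈ 8.53

From PV^γ = const, V₂/V₁ = (P₁/P₂)^(1/γ).
V₂/V₁ = (6.47/0.322)^(0.714) = 8.526.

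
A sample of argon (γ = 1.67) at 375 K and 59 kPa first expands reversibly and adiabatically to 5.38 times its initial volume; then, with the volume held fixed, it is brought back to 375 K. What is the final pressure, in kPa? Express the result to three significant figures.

Adiabatic step (PV^γ = const): P₂ = 59×(1/5.38)^(1.67) = 3.552 kPa; T₂ = 375×(1/5.38)^(0.67) = 121.5 K.
Isochoric: P₃ = P₂(T₃/T₂) = 3.552 × (375/121.5) = 10.97 kPa.

P₃ ≈ 11.0 kPa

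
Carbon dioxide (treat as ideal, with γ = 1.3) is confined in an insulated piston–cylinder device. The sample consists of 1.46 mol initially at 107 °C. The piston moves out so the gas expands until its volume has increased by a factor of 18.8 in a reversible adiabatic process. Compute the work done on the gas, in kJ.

Adiabatic: T₁V₁^(γ−1) = T₂V₂^(γ−1) ⇒ T₂ = T₁ (V₁/V₂)^(γ−1).
T₁ = 107 °C = 380.1 K.
T₂ = 380.1 × (1/18.8)^(0.3) = 157.7 K.
Q = 0, so ΔU = W_on_gas = nCᵥΔT with Cᵥ = R/(γ−1) = 27.71 J/(mol·K).
ΔU = 1.46 × 27.71 × (157.7 − 380.1) = -9002 J.

W ≈ -9.00 kJ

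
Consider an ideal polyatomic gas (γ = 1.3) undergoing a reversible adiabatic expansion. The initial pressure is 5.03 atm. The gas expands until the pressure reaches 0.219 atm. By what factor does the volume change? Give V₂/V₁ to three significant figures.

V₂/V₁ ≈ 11.1

From PV^γ = const, V₂/V₁ = (P₁/P₂)^(1/γ).
V₂/V₁ = (5.03/0.219)^(0.769) = 11.14.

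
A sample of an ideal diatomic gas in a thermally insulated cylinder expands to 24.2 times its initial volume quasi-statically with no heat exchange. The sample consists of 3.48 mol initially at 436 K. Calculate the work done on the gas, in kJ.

W ≈ -22.7 kJ

Adiabatic: T₁V₁^(γ−1) = T₂V₂^(γ−1) ⇒ T₂ = T₁ (V₁/V₂)^(γ−1).
γ = 7/5 for a diatomic ideal gas, so γ−1 = 2/5.
T₂ = 436 × (1/24.2)^(2/5) = 121.9 K.
Q = 0, so ΔU = W_on_gas = nCᵥΔT with Cᵥ = R/(γ−1) = 20.79 J/(mol·K).
ΔU = 3.48 × 20.79 × (121.9 − 436) = -22720 J.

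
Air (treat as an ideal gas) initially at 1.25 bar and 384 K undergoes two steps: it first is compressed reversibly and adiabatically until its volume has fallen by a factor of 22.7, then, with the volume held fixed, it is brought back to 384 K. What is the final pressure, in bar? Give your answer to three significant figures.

For a diatomic ideal gas γ = 7/5.
Adiabatic step (PV^γ = const): P₂ = 1.25×22.7^(7/5) = 98.93 bar; T₂ = 384×22.7^(2/5) = 1339 K.
Isochoric: P₃ = P₂(T₃/T₂) = 98.93 × (384/1339) = 28.38 bar.

P₃ ≈ 28.4 bar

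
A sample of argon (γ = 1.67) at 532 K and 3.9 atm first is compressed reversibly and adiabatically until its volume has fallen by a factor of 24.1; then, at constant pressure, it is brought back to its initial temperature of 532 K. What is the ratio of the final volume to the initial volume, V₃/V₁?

Adiabatic step: V₂/V₁ = 0.04149; T₂ = T₁·24.1^(0.67) = 4486 K.
Isobaric step: V₃/V₂ = T₃/T₂ = 532/4486.
V₃/V₁ = (V₂/V₁)(V₃/V₂) = 0.04149 × (532/4486) = 0.004921.

V₃/V₁ ≈ 0.00492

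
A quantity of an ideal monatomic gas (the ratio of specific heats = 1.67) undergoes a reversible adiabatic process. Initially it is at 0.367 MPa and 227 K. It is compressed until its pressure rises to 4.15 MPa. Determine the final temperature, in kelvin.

T₂ ≈ 601 K

Adiabatic: T₂/T₁ = (P₂/P₁)^((γ−1)/γ).
T₂ = 227 × (4.15/0.367)^(0.401) = 600.7 K.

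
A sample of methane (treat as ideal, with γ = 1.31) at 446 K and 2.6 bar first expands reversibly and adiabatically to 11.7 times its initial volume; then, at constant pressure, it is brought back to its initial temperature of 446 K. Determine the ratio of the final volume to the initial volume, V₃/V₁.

V₃/V₁ ≈ 25.1

Adiabatic step: V₂/V₁ = 11.7; T₂ = T₁·(1/11.7)^(0.31) = 208.1 K.
Isobaric step: V₃/V₂ = T₃/T₂ = 446/208.1.
V₃/V₁ = (V₂/V₁)(V₃/V₂) = 11.7 × (446/208.1) = 25.08.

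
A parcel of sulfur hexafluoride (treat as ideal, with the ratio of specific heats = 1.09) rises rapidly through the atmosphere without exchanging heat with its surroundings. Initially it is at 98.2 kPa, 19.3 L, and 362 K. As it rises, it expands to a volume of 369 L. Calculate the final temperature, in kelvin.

For a reversible adiabat TV^(γ−1) is constant, so T₂ = T₁ (V₁/V₂)^(γ−1).
T₂ = 362 × (19.3/369)^(0.09) = 277.6 K.

T₂ ≈ 278 K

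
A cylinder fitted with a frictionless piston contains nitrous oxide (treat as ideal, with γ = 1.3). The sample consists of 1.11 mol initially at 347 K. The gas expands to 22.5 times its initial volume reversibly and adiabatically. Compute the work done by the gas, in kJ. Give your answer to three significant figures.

W ≈ 6.48 kJ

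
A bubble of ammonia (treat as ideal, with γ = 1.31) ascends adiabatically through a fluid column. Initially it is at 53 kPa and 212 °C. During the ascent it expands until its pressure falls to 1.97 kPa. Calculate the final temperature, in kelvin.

Adiabatic: T₂/T₁ = (P₂/P₁)^((γ−1)/γ).
T₁ = 212 °C = 485.1 K.
T₂ = 485.1 × (1.97/53)^(0.237) = 222.6 K.

T₂ ≈ 223 K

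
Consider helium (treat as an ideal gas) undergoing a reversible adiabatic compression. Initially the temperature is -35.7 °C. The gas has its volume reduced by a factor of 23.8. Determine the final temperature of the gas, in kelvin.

Adiabatic: T₁V₁^(γ−1) = T₂V₂^(γ−1) ⇒ T₂ = T₁ (V₁/V₂)^(γ−1).
For a monatomic ideal gas γ = 5/3, so γ−1 = 2/3.
T₁ = -35.7 °C = 237.4 K.
T₂ = 237.4 × 23.8^(2/3) = 1965 K.

T₂ ≈ 1960 K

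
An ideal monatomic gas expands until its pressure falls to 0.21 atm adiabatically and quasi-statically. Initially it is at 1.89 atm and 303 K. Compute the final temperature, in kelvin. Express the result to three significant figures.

T₂ ≈ 126 K

Along an adiabat T P^((1−γ)/γ) is constant, so T₂ = T₁ (P₂/P₁)^((γ−1)/γ).
For a monatomic ideal gas γ = 5/3, so (γ−1)/γ = 2/5.
T₂ = 303 × (0.21/1.89)^(2/5) = 125.8 K.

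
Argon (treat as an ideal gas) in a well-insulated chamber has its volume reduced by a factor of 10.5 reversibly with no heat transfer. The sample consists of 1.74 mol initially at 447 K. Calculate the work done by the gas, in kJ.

Adiabatic: T₁V₁^(γ−1) = T₂V₂^(γ−1) ⇒ T₂ = T₁ (V₁/V₂)^(γ−1).
γ = 5/3 for a monatomic ideal gas, so γ−1 = 2/3.
T₂ = 447 × 10.5^(2/3) = 2143 K.
Q = 0, so ΔU = W_on_gas = nCᵥΔT with Cᵥ = R/(γ−1) = 12.47 J/(mol·K).
ΔU = 1.74 × 12.47 × (2143 − 447) = 36810 J.
Work done by the gas = −ΔU = -36810 J.

W ≈ -36.8 kJ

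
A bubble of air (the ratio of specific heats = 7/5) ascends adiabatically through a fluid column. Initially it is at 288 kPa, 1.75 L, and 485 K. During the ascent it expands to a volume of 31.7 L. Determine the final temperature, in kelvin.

T₂ ≈ 152 K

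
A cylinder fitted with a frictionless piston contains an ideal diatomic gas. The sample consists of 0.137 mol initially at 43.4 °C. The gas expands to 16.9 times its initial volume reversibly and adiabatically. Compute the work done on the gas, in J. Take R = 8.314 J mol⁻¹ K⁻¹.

W ≈ -610 J

For a reversible adiabat TV^(γ−1) is constant, so T₂ = T₁ (V₁/V₂)^(γ−1).
γ = 7/5 for a diatomic ideal gas, so γ−1 = 2/5.
T₁ = 43.4 °C = 316.5 K.
T₂ = 316.5 × (1/16.9)^(2/5) = 102.2 K.
Q = 0, so ΔU = W_on_gas = nCᵥΔT with Cᵥ = R/(γ−1) = 20.79 J/(mol·K).
ΔU = 0.137 × 20.79 × (102.2 − 316.5) = -610.5 J.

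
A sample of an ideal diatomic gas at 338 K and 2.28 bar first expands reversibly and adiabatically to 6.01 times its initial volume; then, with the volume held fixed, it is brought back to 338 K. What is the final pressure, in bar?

For a diatomic ideal gas γ = 7/5.
Adiabatic step (PV^γ = const): P₂ = 2.28×(1/6.01)^(7/5) = 0.1851 bar; T₂ = 338×(1/6.01)^(2/5) = 165 K.
Isochoric: P₃ = P₂(T₃/T₂) = 0.1851 × (338/165) = 0.3794 bar.

P₃ ≈ 0.379 bar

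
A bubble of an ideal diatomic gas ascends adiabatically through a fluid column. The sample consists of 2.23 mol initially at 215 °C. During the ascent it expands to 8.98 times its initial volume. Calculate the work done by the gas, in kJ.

W ≈ 13.2 kJ

Adiabatic: T₁V₁^(γ−1) = T₂V₂^(γ−1) ⇒ T₂ = T₁ (V₁/V₂)^(γ−1).
γ = 7/5 for a diatomic ideal gas, so γ−1 = 2/5.
T₁ = 215 °C = 488.1 K.
T₂ = 488.1 × (1/8.98)^(2/5) = 202.9 K.
Q = 0, so ΔU = W_on_gas = nCᵥΔT with Cᵥ = R/(γ−1) = 20.79 J/(mol·K).
ΔU = 2.23 × 20.79 × (202.9 − 488.1) = -13220 J.
Work done by the gas = −ΔU = 13220 J.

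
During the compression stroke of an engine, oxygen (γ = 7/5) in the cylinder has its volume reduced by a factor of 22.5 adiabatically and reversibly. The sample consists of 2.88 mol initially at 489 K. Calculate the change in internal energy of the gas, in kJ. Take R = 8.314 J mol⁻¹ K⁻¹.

ΔU ≈ 72.4 kJ

Adiabatic: T₁V₁^(γ−1) = T₂V₂^(γ−1) ⇒ T₂ = T₁ (V₁/V₂)^(γ−1).
T₂ = 489 × 22.5^(2/5) = 1699 K.
Q = 0, so ΔU = W_on_gas = nCᵥΔT with Cᵥ = R/(γ−1) = 20.79 J/(mol·K).
ΔU = 2.88 × 20.79 × (1699 − 489) = 72430 J.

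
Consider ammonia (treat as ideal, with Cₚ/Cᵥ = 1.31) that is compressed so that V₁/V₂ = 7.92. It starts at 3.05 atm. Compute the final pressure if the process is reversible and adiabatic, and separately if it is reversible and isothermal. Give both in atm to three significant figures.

Isothermal: P₂ = P₁(V₁/V₂) = 3.05×7.92 = 24.16 atm.
Adiabatic: P₂ = P₁(V₁/V₂)^γ = 3.05×7.92^(1.31) = 45.88 atm.

adiabatic: 45.9 atm; isothermal: 24.2 atm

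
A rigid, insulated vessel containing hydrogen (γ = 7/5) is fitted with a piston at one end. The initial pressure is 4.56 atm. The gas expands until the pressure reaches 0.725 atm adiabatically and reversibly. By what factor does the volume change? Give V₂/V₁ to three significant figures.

From PV^γ = const, V₂/V₁ = (P₁/P₂)^(1/γ).
V₂/V₁ = (4.56/0.725)^(5/7) = 3.719.

V₂/V₁ ≈ 3.72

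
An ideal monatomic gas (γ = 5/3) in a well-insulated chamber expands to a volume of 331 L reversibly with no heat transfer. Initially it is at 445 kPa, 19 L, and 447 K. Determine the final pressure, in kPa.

P₂ ≈ 3.80 kPa

Since PV^γ is constant along a reversible adiabat, P₂ = P₁ (V₁/V₂)^γ.
P₂ = 445 × (19/331)^(5/3) = 3.801 kPa.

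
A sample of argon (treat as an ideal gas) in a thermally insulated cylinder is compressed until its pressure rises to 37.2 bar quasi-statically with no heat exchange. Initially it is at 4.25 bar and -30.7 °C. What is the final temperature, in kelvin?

T₂ ≈ 577 K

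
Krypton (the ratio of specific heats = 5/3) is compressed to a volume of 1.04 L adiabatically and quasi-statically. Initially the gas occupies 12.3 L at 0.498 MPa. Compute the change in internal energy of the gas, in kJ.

ΔU ≈ 38.5 kJ

P₂ = P₁(V₁/V₂)^γ = 0.498×(12.3/1.04)^(5/3) = 30.57 MPa.
For a reversible adiabat, W_by_gas = (P₁V₁ − P₂V₂)/(γ−1).
W_by = (498000×0.0123 − 3.057×10^7×0.00104) / (2/3) = -38510 J.
Q = 0 ⇒ ΔU = −W_by = 38510 J.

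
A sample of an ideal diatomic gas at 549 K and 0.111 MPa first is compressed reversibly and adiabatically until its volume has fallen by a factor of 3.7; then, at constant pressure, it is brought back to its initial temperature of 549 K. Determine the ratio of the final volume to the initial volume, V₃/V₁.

V₃/V₁ ≈ 0.160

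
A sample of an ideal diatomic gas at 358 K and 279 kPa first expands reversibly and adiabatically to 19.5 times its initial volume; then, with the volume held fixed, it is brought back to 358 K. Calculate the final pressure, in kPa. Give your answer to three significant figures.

For a diatomic ideal gas γ = 7/5.
Adiabatic step (PV^γ = const): P₂ = 279×(1/19.5)^(7/5) = 4.361 kPa; T₂ = 358×(1/19.5)^(2/5) = 109.1 K.
Isochoric: P₃ = P₂(T₃/T₂) = 4.361 × (358/109.1) = 14.31 kPa.

P₃ ≈ 14.3 kPa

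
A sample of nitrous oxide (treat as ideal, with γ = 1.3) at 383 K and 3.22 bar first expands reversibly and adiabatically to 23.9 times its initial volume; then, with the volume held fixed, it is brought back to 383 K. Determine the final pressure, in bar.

Adiabatic step (PV^γ = const): P₂ = 3.22×(1/23.9)^(1.3) = 0.05199 bar; T₂ = 383×(1/23.9)^(0.3) = 147.8 K.
Isochoric: P₃ = P₂(T₃/T₂) = 0.05199 × (383/147.8) = 0.1347 bar.

P₃ ≈ 0.135 bar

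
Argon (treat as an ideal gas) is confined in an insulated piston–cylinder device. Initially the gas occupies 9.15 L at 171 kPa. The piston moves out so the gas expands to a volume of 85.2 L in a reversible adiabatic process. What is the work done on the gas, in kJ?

W ≈ -1.82 kJ

γ = 5/3 for a monatomic ideal gas.
P₂ = P₁(V₁/V₂)^γ = 171×(9.15/85.2)^(5/3) = 4.149 kPa.
For a reversible adiabat, W_by_gas = (P₁V₁ − P₂V₂)/(γ−1).
W_by = (171000×0.00915 − 4149×0.0852) / (2/3) = 1817 J.
W_on_gas = −W_by = -1817 J.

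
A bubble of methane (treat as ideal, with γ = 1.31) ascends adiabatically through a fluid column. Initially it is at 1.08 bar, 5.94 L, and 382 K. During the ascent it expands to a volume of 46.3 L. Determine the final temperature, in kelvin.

T₂ ≈ 202 K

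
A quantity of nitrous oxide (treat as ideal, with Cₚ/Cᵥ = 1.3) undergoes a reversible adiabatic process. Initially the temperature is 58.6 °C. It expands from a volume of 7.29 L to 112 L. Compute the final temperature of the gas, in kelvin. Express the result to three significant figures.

For a reversible adiabat TV^(γ−1) is constant, so T₂ = T₁ (V₁/V₂)^(γ−1).
T₁ = 58.6 °C = 331.8 K.
T₂ = 331.8 × (7.29/112)^(0.3) = 146.2 K.

T₂ ≈ 146 K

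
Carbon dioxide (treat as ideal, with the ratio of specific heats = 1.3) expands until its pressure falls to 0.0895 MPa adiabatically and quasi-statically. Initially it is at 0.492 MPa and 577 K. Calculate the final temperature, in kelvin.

Adiabatic: T₂/T₁ = (P₂/P₁)^((γ−1)/γ).
T₂ = 577 × (0.0895/0.492)^(0.231) = 389.4 K.

T₂ ≈ 389 K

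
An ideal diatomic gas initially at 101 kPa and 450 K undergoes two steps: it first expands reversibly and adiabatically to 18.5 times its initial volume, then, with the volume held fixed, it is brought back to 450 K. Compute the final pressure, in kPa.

For a diatomic ideal gas γ = 7/5.
Adiabatic step (PV^γ = const): P₂ = 101×(1/18.5)^(7/5) = 1.699 kPa; T₂ = 450×(1/18.5)^(2/5) = 140.1 K.
Isochoric: P₃ = P₂(T₃/T₂) = 1.699 × (450/140.1) = 5.459 kPa.

P₃ ≈ 5.46 kPa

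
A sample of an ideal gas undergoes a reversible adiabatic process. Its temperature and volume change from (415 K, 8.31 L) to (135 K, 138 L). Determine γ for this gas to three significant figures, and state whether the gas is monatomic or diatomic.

TV^(γ−1) = const ⇒ γ − 1 = ln(T₂/T₁) / ln(V₁/V₂).
γ = 1 + ln(135/415) / ln(8.31/138) = 1.4.
γ ≈ 1.40 is close to 7/5, so the gas is diatomic.

γ ≈ 1.40; diatomic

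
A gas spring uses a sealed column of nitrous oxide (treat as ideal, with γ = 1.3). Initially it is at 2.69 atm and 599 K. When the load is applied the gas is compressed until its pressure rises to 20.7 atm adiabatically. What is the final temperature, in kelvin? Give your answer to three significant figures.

T₂ ≈ 959 K

Along an adiabat T P^((1−γ)/γ) is constant, so T₂ = T₁ (P₂/P₁)^((γ−1)/γ).
T₂ = 599 × (20.7/2.69)^(0.231) = 959.3 K.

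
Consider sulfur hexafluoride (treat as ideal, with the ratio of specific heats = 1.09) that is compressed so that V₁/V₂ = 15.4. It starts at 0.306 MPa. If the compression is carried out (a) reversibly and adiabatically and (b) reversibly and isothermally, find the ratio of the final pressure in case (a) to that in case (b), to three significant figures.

Isothermal: P_b = P₁(V₁/V₂) = 0.306×15.4.
Adiabatic: P_a = P₁(V₁/V₂)^γ = 0.306×15.4^(1.09).
P_a/P_b = (V₁/V₂)^(γ−1) = 15.4^(0.09) = 1.279.

P_adiabatic / P_isothermal ≈ 1.28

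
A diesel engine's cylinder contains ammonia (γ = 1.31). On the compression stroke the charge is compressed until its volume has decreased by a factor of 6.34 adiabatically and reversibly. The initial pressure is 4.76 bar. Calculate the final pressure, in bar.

Since PV^γ is constant along a reversible adiabat, P₂ = P₁ (V₁/V₂)^γ.
P₂ = 4.76 × 6.34^(1.31) = 53.5 bar.

P₂ ≈ 53.5 bar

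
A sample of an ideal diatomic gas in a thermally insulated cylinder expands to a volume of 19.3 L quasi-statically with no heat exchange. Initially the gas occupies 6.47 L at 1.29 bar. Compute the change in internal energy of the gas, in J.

ΔU ≈ -739 J

γ = 7/5 for a diatomic ideal gas.
P₂ = P₁(V₁/V₂)^γ = 1.29×(6.47/19.3)^(7/5) = 0.2793 bar.
For a reversible adiabat, W_by_gas = (P₁V₁ − P₂V₂)/(γ−1).
W_by = (129000×0.00647 − 27930×0.0193) / (2/5) = 738.9 J.
Q = 0 ⇒ ΔU = −W_by = -738.9 J.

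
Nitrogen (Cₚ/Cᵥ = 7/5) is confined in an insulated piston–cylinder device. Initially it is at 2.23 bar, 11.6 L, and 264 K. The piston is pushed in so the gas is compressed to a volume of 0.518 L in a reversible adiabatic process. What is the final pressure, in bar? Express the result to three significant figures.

Since PV^γ is constant along a reversible adiabat, P₂ = P₁ (V₁/V₂)^γ.
P₂ = 2.23 × (11.6/0.518)^(7/5) = 173.2 bar.

P₂ ≈ 173 bar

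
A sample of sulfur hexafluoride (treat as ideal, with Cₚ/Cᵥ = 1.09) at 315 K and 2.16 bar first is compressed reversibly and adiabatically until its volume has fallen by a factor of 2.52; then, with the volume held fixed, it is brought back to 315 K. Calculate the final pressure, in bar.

P₃ ≈ 5.44 bar

Adiabatic step (PV^γ = const): P₂ = 2.16×2.52^(1.09) = 5.915 bar; T₂ = 315×2.52^(0.09) = 342.3 K.
Isochoric: P₃ = P₂(T₃/T₂) = 5.915 × (315/342.3) = 5.443 bar.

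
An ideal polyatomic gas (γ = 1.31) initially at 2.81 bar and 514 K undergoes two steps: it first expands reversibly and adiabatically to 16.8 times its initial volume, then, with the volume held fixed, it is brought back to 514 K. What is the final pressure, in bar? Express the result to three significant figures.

Adiabatic step (PV^γ = const): P₂ = 2.81×(1/16.8)^(1.31) = 0.06975 bar; T₂ = 514×(1/16.8)^(0.31) = 214.3 K.
Isochoric: P₃ = P₂(T₃/T₂) = 0.06975 × (514/214.3) = 0.1673 bar.

P₃ ≈ 0.167 bar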